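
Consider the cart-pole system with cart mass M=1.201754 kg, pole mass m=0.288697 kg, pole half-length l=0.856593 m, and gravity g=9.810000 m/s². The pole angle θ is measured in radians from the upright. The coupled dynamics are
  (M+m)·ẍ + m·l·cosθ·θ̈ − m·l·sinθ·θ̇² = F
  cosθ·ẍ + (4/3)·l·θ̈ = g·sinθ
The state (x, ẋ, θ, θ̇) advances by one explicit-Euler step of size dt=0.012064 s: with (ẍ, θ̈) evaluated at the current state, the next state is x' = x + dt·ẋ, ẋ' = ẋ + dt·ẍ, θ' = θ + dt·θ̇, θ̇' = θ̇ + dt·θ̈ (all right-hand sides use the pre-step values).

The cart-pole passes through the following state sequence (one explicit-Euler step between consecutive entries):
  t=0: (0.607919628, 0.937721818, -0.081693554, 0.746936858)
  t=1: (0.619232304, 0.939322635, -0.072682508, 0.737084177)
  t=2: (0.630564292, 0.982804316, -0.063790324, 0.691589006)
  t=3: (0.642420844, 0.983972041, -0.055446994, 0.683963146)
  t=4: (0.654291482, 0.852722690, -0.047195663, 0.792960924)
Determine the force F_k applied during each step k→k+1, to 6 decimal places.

step 0→1:
  ẍ = (ẋ'−ẋ)/dt = (0.939322635−0.937721818)/0.012064 = 0.132694
  θ̈ = (θ̇'−θ̇)/dt = (0.737084177−0.746936858)/0.012064 = -0.816701
  sinθ=-0.081603, cosθ=0.996665
  F = (M+m)·ẍ + m·l·cosθ·θ̈ − m·l·sinθ·θ̇² = 0.197773 + -0.201293 − -0.011259 = 0.007739
step 1→2:
  ẍ = (ẋ'−ẋ)/dt = (0.982804316−0.939322635)/0.012064 = 3.604251
  θ̈ = (θ̇'−θ̇)/dt = (0.691589006−0.737084177)/0.012064 = -3.771151
  sinθ=-0.072619, cosθ=0.997360
  F = (M+m)·ẍ + m·l·cosθ·θ̈ − m·l·sinθ·θ̇² = 5.371959 + -0.930128 − -0.009757 = 4.451588
step 2→3:
  ẍ = (ẋ'−ẋ)/dt = (0.983972041−0.982804316)/0.012064 = 0.096794
  θ̈ = (θ̇'−θ̇)/dt = (0.683963146−0.691589006)/0.012064 = -0.632117
  sinθ=-0.063747, cosθ=0.997966
  F = (M+m)·ẍ + m·l·cosθ·θ̈ − m·l·sinθ·θ̇² = 0.144267 + -0.156002 − -0.007540 = -0.004195
step 3→4:
  ẍ = (ẋ'−ẋ)/dt = (0.852722690−0.983972041)/0.012064 = -10.879422
  θ̈ = (θ̇'−θ̇)/dt = (0.792960924−0.683963146)/0.012064 = 9.034962
  sinθ=-0.055419, cosθ=0.998463
  F = (M+m)·ẍ + m·l·cosθ·θ̈ − m·l·sinθ·θ̇² = -16.215246 + 2.230875 − -0.006411 = -13.977960

F_0 = 0.007739 N
F_1 = 4.451588 N
F_2 = -0.004195 N
F_3 = -13.977960 N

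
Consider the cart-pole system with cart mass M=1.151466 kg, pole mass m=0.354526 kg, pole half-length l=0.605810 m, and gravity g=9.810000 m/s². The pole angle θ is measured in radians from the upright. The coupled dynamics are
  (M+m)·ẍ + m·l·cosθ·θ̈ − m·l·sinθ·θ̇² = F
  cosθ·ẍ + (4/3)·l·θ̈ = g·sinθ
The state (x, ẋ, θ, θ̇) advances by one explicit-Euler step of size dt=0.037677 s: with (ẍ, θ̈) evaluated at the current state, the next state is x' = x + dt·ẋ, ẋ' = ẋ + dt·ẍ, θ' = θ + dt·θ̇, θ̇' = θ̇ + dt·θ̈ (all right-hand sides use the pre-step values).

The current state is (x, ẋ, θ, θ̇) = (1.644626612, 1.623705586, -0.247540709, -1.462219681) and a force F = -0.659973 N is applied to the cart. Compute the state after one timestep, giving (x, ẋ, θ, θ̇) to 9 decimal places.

sinθ=-0.245020376, cosθ=0.969517929
temp = (F + m·l·θ̇²·sinθ)/(M+m) = (-0.659973 + -0.112515403)/1.505992 = -0.512943232
θ̈ = (g·sinθ − cosθ·temp)/(l·(4/3 − m·cos²θ/(M+m))) = -2.829683157
ẍ = temp − m·l·θ̈·cosθ/(M+m) = -0.121692179
Euler: x'=1.644626612+0.037677·1.623705586=1.705802967, ẋ'=1.623705586+0.037677·-0.121692179=1.619120590
       θ'=-0.247540709+0.037677·-1.462219681=-0.302632760, θ̇'=-1.462219681+0.037677·-2.829683157=-1.568833653

(1.705802967, 1.619120590, -0.302632760, -1.568833653)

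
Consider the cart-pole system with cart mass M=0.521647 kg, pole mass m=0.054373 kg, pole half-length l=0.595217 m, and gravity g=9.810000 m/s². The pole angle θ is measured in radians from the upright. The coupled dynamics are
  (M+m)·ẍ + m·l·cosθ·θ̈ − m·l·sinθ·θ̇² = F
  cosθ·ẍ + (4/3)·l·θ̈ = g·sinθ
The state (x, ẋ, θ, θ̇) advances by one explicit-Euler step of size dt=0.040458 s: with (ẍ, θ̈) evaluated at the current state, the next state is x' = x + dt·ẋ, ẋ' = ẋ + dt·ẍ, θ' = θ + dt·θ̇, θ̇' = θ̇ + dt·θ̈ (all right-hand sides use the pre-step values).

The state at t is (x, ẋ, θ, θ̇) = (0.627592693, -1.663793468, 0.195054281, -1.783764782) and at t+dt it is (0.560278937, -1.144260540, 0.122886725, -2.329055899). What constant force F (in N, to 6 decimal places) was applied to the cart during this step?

ẍ = (ẋ'−ẋ)/dt = (-1.144260540−-1.663793468)/0.040458 = 12.841290
θ̈ = (θ̇'−θ̇)/dt = (-2.329055899−-1.783764782)/0.040458 = -13.477955
sinθ=0.193820, cosθ=0.981037
F = (M+m)·ẍ + m·l·cosθ·θ̈ − m·l·sinθ·θ̇² = 7.396840 + -0.427925 − 0.019959 = 6.948956

F = 6.948956 N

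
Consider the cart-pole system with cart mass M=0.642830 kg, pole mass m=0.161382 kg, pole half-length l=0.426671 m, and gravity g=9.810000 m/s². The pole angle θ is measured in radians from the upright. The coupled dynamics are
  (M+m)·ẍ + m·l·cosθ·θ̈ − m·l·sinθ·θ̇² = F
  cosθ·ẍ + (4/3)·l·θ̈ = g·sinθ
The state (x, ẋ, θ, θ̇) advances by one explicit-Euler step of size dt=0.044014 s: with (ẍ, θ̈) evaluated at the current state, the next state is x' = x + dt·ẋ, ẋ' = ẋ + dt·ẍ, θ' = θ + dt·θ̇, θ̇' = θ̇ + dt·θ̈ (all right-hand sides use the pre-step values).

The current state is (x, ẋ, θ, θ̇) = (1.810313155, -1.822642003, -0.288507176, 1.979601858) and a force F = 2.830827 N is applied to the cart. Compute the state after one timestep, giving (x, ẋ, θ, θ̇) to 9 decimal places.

sinθ=-0.284521418, cosθ=0.958669684
temp = (F + m·l·θ̇²·sinθ)/(M+m) = (2.830827 + -0.076774834)/0.804212 = 3.424535030
θ̈ = (g·sinθ − cosθ·temp)/(l·(4/3 − m·cos²θ/(M+m))) = -12.391037267
ẍ = temp − m·l·θ̈·cosθ/(M+m) = 4.441613186
Euler: x'=1.810313155+0.044014·-1.822642003=1.730091390, ẋ'=-1.822642003+0.044014·4.441613186=-1.627148840
       θ'=-0.288507176+0.044014·1.979601858=-0.201376980, θ̇'=1.979601858+0.044014·-12.391037267=1.434222744

(1.730091390, -1.627148840, -0.201376980, 1.434222744)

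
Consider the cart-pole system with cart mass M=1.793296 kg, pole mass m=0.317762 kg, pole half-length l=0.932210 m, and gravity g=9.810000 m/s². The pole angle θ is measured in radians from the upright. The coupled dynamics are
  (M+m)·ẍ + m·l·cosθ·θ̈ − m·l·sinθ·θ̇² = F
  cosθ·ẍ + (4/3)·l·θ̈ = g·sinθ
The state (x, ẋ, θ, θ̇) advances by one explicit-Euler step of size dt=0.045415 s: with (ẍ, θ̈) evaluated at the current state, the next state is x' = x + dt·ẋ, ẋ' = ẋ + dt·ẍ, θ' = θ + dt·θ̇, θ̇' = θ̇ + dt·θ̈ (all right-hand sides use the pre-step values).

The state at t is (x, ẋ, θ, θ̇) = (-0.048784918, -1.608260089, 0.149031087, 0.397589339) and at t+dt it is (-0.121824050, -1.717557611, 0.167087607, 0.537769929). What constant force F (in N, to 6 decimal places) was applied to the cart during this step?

F = -4.183310 N

ẍ = (ẋ'−ẋ)/dt = (-1.717557611−-1.608260089)/0.045415 = -2.406639
θ̈ = (θ̇'−θ̇)/dt = (0.537769929−0.397589339)/0.045415 = 3.086658
sinθ=0.148480, cosθ=0.988915
F = (M+m)·ẍ + m·l·cosθ·θ̈ − m·l·sinθ·θ̇² = -5.080555 + 0.904198 − 0.006953 = -4.183310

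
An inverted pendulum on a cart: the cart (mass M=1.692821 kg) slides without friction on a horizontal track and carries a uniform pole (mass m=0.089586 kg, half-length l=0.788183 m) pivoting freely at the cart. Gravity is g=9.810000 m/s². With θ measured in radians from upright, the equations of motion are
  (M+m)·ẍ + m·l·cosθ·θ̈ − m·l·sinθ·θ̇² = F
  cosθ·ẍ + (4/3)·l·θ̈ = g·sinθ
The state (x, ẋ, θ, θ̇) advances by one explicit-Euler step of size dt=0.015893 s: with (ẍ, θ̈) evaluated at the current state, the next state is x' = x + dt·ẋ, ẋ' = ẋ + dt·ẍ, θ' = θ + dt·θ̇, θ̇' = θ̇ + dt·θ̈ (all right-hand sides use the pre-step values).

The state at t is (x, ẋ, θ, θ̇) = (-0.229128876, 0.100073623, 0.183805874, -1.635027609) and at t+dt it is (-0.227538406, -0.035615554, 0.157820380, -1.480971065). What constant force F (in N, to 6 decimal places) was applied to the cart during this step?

ẍ = (ẋ'−ẋ)/dt = (-0.035615554−0.100073623)/0.015893 = -8.537669
θ̈ = (θ̇'−θ̇)/dt = (-1.480971065−-1.635027609)/0.015893 = 9.693358
sinθ=0.182773, cosθ=0.983155
F = (M+m)·ẍ + m·l·cosθ·θ̈ − m·l·sinθ·θ̇² = -15.217601 + 0.672920 − 0.034501 = -14.579182

F = -14.579182 N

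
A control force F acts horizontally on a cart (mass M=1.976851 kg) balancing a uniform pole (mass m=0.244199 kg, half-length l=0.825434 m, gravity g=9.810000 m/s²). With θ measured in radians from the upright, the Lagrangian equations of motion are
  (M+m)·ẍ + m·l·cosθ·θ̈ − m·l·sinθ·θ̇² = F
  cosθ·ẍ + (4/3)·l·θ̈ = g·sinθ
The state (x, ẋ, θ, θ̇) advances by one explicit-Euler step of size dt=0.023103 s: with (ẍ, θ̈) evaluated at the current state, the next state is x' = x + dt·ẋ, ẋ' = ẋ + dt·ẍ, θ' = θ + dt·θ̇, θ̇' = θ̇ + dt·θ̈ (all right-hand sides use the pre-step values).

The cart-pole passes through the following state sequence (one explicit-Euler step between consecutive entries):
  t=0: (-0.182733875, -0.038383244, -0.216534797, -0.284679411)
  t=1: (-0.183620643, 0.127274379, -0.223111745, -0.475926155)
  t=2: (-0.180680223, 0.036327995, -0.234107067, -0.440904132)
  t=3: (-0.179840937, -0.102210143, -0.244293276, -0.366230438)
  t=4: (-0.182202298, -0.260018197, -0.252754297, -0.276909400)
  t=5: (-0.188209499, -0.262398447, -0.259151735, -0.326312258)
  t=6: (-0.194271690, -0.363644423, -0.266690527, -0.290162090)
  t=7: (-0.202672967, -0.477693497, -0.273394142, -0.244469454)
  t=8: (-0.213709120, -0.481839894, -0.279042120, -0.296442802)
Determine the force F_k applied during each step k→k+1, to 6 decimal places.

F_0 = 14.299681 N
F_1 = -8.435210 N
F_2 = -12.675788 N
F_3 = -14.408459 N
F_4 = -0.642302 N
F_5 = -9.423098 N
F_6 = -10.575280 N
F_7 = -0.831987 N

step 0→1:
  ẍ = (ẋ'−ẋ)/dt = (0.127274379−-0.038383244)/0.023103 = 7.170394
  θ̈ = (θ̇'−θ̇)/dt = (-0.475926155−-0.284679411)/0.023103 = -8.278005
  sinθ=-0.214847, cosθ=0.976648
  F = (M+m)·ẍ + m·l·cosθ·θ̈ − m·l·sinθ·θ̇² = 15.925805 + -1.629633 − -0.003510 = 14.299681
step 1→2:
  ẍ = (ẋ'−ẋ)/dt = (0.036327995−0.127274379)/0.023103 = -3.936562
  θ̈ = (θ̇'−θ̇)/dt = (-0.440904132−-0.475926155)/0.023103 = 1.515908
  sinθ=-0.221265, cosθ=0.975214
  F = (M+m)·ẍ + m·l·cosθ·θ̈ − m·l·sinθ·θ̇² = -8.743300 + 0.297988 − -0.010102 = -8.435210
step 2→3:
  ẍ = (ẋ'−ẋ)/dt = (-0.102210143−0.036327995)/0.023103 = -5.996543
  θ̈ = (θ̇'−θ̇)/dt = (-0.366230438−-0.440904132)/0.023103 = 3.232208
  sinθ=-0.231975, cosθ=0.972722
  F = (M+m)·ẍ + m·l·cosθ·θ̈ − m·l·sinθ·θ̇² = -13.318622 + 0.633744 − -0.009090 = -12.675788
step 3→4:
  ẍ = (ẋ'−ẋ)/dt = (-0.260018197−-0.102210143)/0.023103 = -6.830630
  θ̈ = (θ̇'−θ̇)/dt = (-0.276909400−-0.366230438)/0.023103 = 3.866210
  sinθ=-0.241871, cosθ=0.970309
  F = (M+m)·ẍ + m·l·cosθ·θ̈ − m·l·sinθ·θ̇² = -15.171172 + 0.756174 − -0.006539 = -14.408459
step 4→5:
  ẍ = (ẋ'−ẋ)/dt = (-0.262398447−-0.260018197)/0.023103 = -0.103028
  θ̈ = (θ̇'−θ̇)/dt = (-0.326312258−-0.276909400)/0.023103 = -2.138374
  sinθ=-0.250072, cosθ=0.968227
  F = (M+m)·ẍ + m·l·cosθ·θ̈ − m·l·sinθ·θ̇² = -0.228830 + -0.417337 − -0.003865 = -0.642302
step 5→6:
  ẍ = (ẋ'−ẋ)/dt = (-0.363644423−-0.262398447)/0.023103 = -4.382374
  θ̈ = (θ̇'−θ̇)/dt = (-0.290162090−-0.326312258)/0.023103 = 1.564739
  sinθ=-0.256261, cosθ=0.966608
  F = (M+m)·ẍ + m·l·cosθ·θ̈ − m·l·sinθ·θ̇² = -9.733471 + 0.304873 − -0.005500 = -9.423098
step 6→7:
  ẍ = (ẋ'−ẋ)/dt = (-0.477693497−-0.363644423)/0.023103 = -4.936548
  θ̈ = (θ̇'−θ̇)/dt = (-0.244469454−-0.290162090)/0.023103 = 1.977779
  sinθ=-0.263540, cosθ=0.964648
  F = (M+m)·ẍ + m·l·cosθ·θ̈ − m·l·sinθ·θ̇² = -10.964321 + 0.384568 − -0.004473 = -10.575280
step 7→8:
  ẍ = (ẋ'−ẋ)/dt = (-0.481839894−-0.477693497)/0.023103 = -0.179474
  θ̈ = (θ̇'−θ̇)/dt = (-0.296442802−-0.244469454)/0.023103 = -2.249636
  sinθ=-0.270001, cosθ=0.962860
  F = (M+m)·ẍ + m·l·cosθ·θ̈ − m·l·sinθ·θ̇² = -0.398622 + -0.436618 − -0.003253 = -0.831987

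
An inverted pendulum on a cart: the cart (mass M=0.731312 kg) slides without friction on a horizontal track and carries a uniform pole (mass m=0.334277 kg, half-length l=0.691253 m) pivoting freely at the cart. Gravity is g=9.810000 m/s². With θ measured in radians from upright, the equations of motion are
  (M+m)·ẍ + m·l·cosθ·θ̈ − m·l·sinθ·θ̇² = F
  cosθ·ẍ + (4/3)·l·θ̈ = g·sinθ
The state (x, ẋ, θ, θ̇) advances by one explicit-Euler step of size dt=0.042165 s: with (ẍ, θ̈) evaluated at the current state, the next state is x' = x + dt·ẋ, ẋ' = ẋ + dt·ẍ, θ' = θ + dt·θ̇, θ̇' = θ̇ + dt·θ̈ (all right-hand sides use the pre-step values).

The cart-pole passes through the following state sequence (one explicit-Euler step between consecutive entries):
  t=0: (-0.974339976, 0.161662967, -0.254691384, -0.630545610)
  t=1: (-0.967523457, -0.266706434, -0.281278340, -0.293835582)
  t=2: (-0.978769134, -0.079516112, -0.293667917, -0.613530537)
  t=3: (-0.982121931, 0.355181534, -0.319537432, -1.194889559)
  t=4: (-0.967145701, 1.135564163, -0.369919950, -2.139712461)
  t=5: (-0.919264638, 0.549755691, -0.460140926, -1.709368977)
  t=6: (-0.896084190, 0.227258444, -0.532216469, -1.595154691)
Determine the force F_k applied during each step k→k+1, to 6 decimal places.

step 0→1:
  ẍ = (ẋ'−ẋ)/dt = (-0.266706434−0.161662967)/0.042165 = -10.159360
  θ̈ = (θ̇'−θ̇)/dt = (-0.293835582−-0.630545610)/0.042165 = 7.985534
  sinθ=-0.251947, cosθ=0.967741
  F = (M+m)·ẍ + m·l·cosθ·θ̈ − m·l·sinθ·θ̇² = -10.825702 + 1.785692 − -0.023146 = -9.016863
step 1→2:
  ẍ = (ẋ'−ẋ)/dt = (-0.079516112−-0.266706434)/0.042165 = 4.439472
  θ̈ = (θ̇'−θ̇)/dt = (-0.613530537−-0.293835582)/0.042165 = -7.581998
  sinθ=-0.277584, cosθ=0.960701
  F = (M+m)·ẍ + m·l·cosθ·θ̈ − m·l·sinθ·θ̇² = 4.730652 + -1.683122 − -0.005538 = 3.053068
step 2→3:
  ẍ = (ẋ'−ẋ)/dt = (0.355181534−-0.079516112)/0.042165 = 10.309443
  θ̈ = (θ̇'−θ̇)/dt = (-1.194889559−-0.613530537)/0.042165 = -13.787715
  sinθ=-0.289465, cosθ=0.957189
  F = (M+m)·ẍ + m·l·cosθ·θ̈ − m·l·sinθ·θ̇² = 10.985629 + -3.049533 − -0.025177 = 7.961273
step 3→4:
  ẍ = (ẋ'−ẋ)/dt = (1.135564163−0.355181534)/0.042165 = 18.507829
  θ̈ = (θ̇'−θ̇)/dt = (-2.139712461−-1.194889559)/0.042165 = -22.407753
  sinθ=-0.314127, cosθ=0.949381
  F = (M+m)·ẍ + m·l·cosθ·θ̈ − m·l·sinθ·θ̇² = 19.721739 + -4.915665 − -0.103635 = 14.909709
step 4→5:
  ẍ = (ẋ'−ẋ)/dt = (0.549755691−1.135564163)/0.042165 = -13.893240
  θ̈ = (θ̇'−θ̇)/dt = (-1.709368977−-2.139712461)/0.042165 = 10.206178
  sinθ=-0.361541, cosθ=0.932356
  F = (M+m)·ẍ + m·l·cosθ·θ̈ − m·l·sinθ·θ̇² = -14.804484 + 2.198814 − -0.382483 = -12.223187
step 5→6:
  ẍ = (ẋ'−ẋ)/dt = (0.227258444−0.549755691)/0.042165 = -7.648458
  θ̈ = (θ̇'−θ̇)/dt = (-1.595154691−-1.709368977)/0.042165 = 2.708746
  sinθ=-0.444074, cosθ=0.895990
  F = (M+m)·ẍ + m·l·cosθ·θ̈ − m·l·sinθ·θ̇² = -8.150113 + 0.560809 − -0.299827 = -7.289477

F_0 = -9.016863 N
F_1 = 3.053068 N
F_2 = 7.961273 N
F_3 = 14.909709 N
F_4 = -12.223187 N
F_5 = -7.289477 N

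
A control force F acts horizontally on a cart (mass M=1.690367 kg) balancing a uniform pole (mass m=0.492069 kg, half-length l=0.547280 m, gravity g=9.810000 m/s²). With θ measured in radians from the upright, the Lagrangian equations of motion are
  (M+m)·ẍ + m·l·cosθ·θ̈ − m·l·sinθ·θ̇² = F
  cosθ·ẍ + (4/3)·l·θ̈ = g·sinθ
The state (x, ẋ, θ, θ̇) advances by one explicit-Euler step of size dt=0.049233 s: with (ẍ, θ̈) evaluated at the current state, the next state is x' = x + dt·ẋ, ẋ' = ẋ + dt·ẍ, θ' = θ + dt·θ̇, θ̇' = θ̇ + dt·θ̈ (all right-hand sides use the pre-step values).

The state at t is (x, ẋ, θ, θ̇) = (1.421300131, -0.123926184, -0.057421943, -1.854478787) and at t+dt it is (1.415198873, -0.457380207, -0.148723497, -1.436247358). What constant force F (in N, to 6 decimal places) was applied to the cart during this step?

ẍ = (ẋ'−ẋ)/dt = (-0.457380207−-0.123926184)/0.049233 = -6.772978
θ̈ = (θ̇'−θ̇)/dt = (-1.436247358−-1.854478787)/0.049233 = 8.494941
sinθ=-0.057390, cosθ=0.998352
F = (M+m)·ẍ + m·l·cosθ·θ̈ − m·l·sinθ·θ̇² = -14.781591 + 2.283913 − -0.053152 = -12.444526

F = -12.444526 N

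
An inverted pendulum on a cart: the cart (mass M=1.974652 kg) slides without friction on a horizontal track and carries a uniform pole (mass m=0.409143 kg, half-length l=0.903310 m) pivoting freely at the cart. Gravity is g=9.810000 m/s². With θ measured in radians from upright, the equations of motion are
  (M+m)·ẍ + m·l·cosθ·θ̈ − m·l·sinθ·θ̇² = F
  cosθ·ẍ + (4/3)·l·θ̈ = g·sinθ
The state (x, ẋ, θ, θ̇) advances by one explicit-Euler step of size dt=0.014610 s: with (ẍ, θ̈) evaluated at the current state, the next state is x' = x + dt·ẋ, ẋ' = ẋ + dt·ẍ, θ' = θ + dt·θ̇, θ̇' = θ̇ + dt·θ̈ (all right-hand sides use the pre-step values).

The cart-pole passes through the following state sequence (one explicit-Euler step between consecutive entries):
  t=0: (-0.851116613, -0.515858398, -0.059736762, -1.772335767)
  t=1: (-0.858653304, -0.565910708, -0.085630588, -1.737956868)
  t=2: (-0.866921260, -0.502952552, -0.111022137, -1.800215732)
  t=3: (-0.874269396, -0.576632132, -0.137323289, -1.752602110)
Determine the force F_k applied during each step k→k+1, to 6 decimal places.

F_0 = -7.229203 N
F_1 = 8.798680 N
F_2 = -10.691950 N

step 0→1:
  ẍ = (ẋ'−ẋ)/dt = (-0.565910708−-0.515858398)/0.014610 = -3.425894
  θ̈ = (θ̇'−θ̇)/dt = (-1.737956868−-1.772335767)/0.014610 = 2.353107
  sinθ=-0.059701, cosθ=0.998216
  F = (M+m)·ẍ + m·l·cosθ·θ̈ − m·l·sinθ·θ̇² = -8.166629 + 0.868117 − -0.069309 = -7.229203
step 1→2:
  ẍ = (ẋ'−ẋ)/dt = (-0.502952552−-0.565910708)/0.014610 = 4.309251
  θ̈ = (θ̇'−θ̇)/dt = (-1.800215732−-1.737956868)/0.014610 = -4.261387
  sinθ=-0.085526, cosθ=0.996336
  F = (M+m)·ẍ + m·l·cosθ·θ̈ − m·l·sinθ·θ̇² = 10.272371 + -1.569165 − -0.095475 = 8.798680
step 2→3:
  ẍ = (ẋ'−ẋ)/dt = (-0.576632132−-0.502952552)/0.014610 = -5.043092
  θ̈ = (θ̇'−θ̇)/dt = (-1.752602110−-1.800215732)/0.014610 = 3.258975
  sinθ=-0.110794, cosθ=0.993843
  F = (M+m)·ẍ + m·l·cosθ·θ̈ − m·l·sinθ·θ̇² = -12.021698 + 1.197046 − -0.132702 = -10.691950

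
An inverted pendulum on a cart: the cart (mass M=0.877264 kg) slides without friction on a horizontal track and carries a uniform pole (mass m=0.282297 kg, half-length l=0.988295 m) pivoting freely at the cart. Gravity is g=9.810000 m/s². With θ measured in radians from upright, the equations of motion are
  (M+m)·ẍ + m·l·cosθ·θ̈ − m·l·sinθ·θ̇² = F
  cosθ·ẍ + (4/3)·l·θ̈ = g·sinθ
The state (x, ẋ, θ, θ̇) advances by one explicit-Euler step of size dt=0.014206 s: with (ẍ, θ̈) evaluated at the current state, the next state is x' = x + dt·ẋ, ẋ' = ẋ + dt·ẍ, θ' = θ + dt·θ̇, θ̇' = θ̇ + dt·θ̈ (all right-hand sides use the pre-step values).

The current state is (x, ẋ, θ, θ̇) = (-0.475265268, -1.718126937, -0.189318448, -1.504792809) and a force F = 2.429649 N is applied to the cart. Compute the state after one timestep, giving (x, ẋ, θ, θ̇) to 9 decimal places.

sinθ=-0.188189564, cosθ=0.982132724
temp = (F + m·l·θ̇²·sinθ)/(M+m) = (2.429649 + -0.118889038)/1.159561 = 1.992788618
θ̈ = (g·sinθ − cosθ·temp)/(l·(4/3 − m·cos²θ/(M+m))) = -3.503281711
ẍ = temp − m·l·θ̈·cosθ/(M+m) = 2.820624991
Euler: x'=-0.475265268+0.014206·-1.718126937=-0.499672979, ẋ'=-1.718126937+0.014206·2.820624991=-1.678057138
       θ'=-0.189318448+0.014206·-1.504792809=-0.210695535, θ̇'=-1.504792809+0.014206·-3.503281711=-1.554560429

(-0.499672979, -1.678057138, -0.210695535, -1.554560429)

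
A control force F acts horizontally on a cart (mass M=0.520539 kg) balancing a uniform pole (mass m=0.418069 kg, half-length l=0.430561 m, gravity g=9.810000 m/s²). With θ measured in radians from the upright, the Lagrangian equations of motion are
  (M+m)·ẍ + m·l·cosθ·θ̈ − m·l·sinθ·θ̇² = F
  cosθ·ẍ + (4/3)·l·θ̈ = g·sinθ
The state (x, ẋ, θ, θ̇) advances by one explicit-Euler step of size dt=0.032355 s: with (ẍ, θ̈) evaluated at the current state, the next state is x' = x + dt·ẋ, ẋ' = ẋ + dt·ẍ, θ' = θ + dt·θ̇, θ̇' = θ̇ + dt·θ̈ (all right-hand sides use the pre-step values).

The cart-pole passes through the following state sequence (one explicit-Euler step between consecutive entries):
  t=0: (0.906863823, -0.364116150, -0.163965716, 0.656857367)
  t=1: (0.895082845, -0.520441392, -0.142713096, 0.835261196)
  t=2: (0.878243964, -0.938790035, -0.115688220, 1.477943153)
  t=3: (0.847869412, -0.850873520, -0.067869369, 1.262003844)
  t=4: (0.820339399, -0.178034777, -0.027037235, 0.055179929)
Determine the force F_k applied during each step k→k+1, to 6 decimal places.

F_0 = -3.543045 N
F_1 = -8.579141 N
F_2 = 1.402486 N
F_3 = 12.839673 N

step 0→1:
  ẍ = (ẋ'−ẋ)/dt = (-0.520441392−-0.364116150)/0.032355 = -4.831564
  θ̈ = (θ̇'−θ̇)/dt = (0.835261196−0.656857367)/0.032355 = 5.513949
  sinθ=-0.163232, cosθ=0.986588
  F = (M+m)·ẍ + m·l·cosθ·θ̈ − m·l·sinθ·θ̇² = -4.534944 + 0.979222 − -0.012677 = -3.543045
step 1→2:
  ẍ = (ẋ'−ẋ)/dt = (-0.938790035−-0.520441392)/0.032355 = -12.929953
  θ̈ = (θ̇'−θ̇)/dt = (1.477943153−0.835261196)/0.032355 = 19.863451
  sinθ=-0.142229, cosθ=0.989834
  F = (M+m)·ẍ + m·l·cosθ·θ̈ − m·l·sinθ·θ̇² = -12.136158 + 3.539155 − -0.017861 = -8.579141
step 2→3:
  ẍ = (ẋ'−ẋ)/dt = (-0.850873520−-0.938790035)/0.032355 = 2.717247
  θ̈ = (θ̇'−θ̇)/dt = (1.262003844−1.477943153)/0.032355 = -6.674063
  sinθ=-0.115430, cosθ=0.993316
  F = (M+m)·ẍ + m·l·cosθ·θ̈ − m·l·sinθ·θ̇² = 2.550429 + -1.193329 − -0.045386 = 1.402486
step 3→4:
  ẍ = (ẋ'−ẋ)/dt = (-0.178034777−-0.850873520)/0.032355 = 20.795511
  θ̈ = (θ̇'−θ̇)/dt = (0.055179929−1.262003844)/0.032355 = -37.299456
  sinθ=-0.067817, cosθ=0.997698
  F = (M+m)·ẍ + m·l·cosθ·θ̈ − m·l·sinθ·θ̇² = 19.518833 + -6.698602 − -0.019442 = 12.839673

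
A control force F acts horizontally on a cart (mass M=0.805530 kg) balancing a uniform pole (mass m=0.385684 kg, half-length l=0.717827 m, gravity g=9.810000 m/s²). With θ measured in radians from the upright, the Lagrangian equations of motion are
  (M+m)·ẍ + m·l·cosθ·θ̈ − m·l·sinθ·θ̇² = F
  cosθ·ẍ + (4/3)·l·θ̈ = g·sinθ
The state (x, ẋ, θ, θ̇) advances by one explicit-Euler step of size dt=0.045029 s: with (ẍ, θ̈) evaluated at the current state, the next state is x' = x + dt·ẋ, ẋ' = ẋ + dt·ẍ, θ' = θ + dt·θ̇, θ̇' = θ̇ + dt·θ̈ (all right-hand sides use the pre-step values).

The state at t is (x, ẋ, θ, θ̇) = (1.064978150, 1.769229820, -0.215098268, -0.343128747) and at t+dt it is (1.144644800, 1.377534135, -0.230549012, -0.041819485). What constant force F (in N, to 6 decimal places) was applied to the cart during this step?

ẍ = (ẋ'−ẋ)/dt = (1.377534135−1.769229820)/0.045029 = -8.698743
θ̈ = (θ̇'−θ̇)/dt = (-0.041819485−-0.343128747)/0.045029 = 6.691449
sinθ=-0.213443, cosθ=0.976955
F = (M+m)·ẍ + m·l·cosθ·θ̈ − m·l·sinθ·θ̇² = -10.362064 + 1.809866 − -0.006957 = -8.545241

F = -8.545241 N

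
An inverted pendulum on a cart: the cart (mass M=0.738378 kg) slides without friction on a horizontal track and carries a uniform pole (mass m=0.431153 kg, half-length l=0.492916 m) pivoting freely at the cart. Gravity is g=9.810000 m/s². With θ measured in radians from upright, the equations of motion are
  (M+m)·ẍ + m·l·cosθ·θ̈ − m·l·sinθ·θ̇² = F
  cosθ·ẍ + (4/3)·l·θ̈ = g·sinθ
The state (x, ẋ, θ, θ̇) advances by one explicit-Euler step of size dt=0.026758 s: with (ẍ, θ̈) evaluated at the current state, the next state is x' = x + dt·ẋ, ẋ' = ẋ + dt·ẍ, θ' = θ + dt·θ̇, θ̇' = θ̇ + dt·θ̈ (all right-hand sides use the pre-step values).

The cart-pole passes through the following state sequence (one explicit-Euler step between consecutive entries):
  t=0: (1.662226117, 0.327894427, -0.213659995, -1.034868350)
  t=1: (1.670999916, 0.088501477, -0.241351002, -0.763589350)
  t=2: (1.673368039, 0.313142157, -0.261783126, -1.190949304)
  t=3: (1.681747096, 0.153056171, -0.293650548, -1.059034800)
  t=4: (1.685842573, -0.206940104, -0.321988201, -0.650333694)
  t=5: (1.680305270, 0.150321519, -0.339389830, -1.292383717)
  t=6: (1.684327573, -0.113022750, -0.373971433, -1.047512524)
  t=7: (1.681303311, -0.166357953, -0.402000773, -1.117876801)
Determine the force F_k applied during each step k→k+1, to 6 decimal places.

F_0 = -8.309450 N
F_1 = 6.552272 N
F_2 = -5.906961 N
F_3 = -12.558515 N
F_4 = 10.806195 N
F_5 = -9.558082 N
F_6 = -2.766203 N

step 0→1:
  ẍ = (ẋ'−ẋ)/dt = (0.088501477−0.327894427)/0.026758 = -8.946594
  θ̈ = (θ̇'−θ̇)/dt = (-0.763589350−-1.034868350)/0.026758 = 10.138239
  sinθ=-0.212038, cosθ=0.977261
  F = (M+m)·ẍ + m·l·cosθ·θ̈ − m·l·sinθ·θ̇² = -10.463319 + 2.105608 − -0.048260 = -8.309450
step 1→2:
  ẍ = (ẋ'−ẋ)/dt = (0.313142157−0.088501477)/0.026758 = 8.395272
  θ̈ = (θ̇'−θ̇)/dt = (-1.190949304−-0.763589350)/0.026758 = -15.971297
  sinθ=-0.239015, cosθ=0.971016
  F = (M+m)·ẍ + m·l·cosθ·θ̈ − m·l·sinθ·θ̇² = 9.818531 + -3.295876 − -0.029618 = 6.552272
step 2→3:
  ẍ = (ẋ'−ẋ)/dt = (0.153056171−0.313142157)/0.026758 = -5.982734
  θ̈ = (θ̇'−θ̇)/dt = (-1.059034800−-1.190949304)/0.026758 = 4.929909
  sinθ=-0.258803, cosθ=0.965930
  F = (M+m)·ẍ + m·l·cosθ·θ̈ − m·l·sinθ·θ̇² = -6.996992 + 1.012020 − -0.078012 = -5.906961
step 3→4:
  ẍ = (ẋ'−ẋ)/dt = (-0.206940104−0.153056171)/0.026758 = -13.453781
  θ̈ = (θ̇'−θ̇)/dt = (-0.650333694−-1.059034800)/0.026758 = 15.273978
  sinθ=-0.289448, cosθ=0.957194
  F = (M+m)·ẍ + m·l·cosθ·θ̈ − m·l·sinθ·θ̇² = -15.734614 + 3.107108 − -0.068992 = -12.558515
step 4→5:
  ẍ = (ẋ'−ẋ)/dt = (0.150321519−-0.206940104)/0.026758 = 13.351582
  θ̈ = (θ̇'−θ̇)/dt = (-1.292383717−-0.650333694)/0.026758 = -23.994694
  sinθ=-0.316453, cosθ=0.948608
  F = (M+m)·ẍ + m·l·cosθ·θ̈ − m·l·sinθ·θ̇² = 15.615089 + -4.837337 − -0.028444 = 10.806195
step 5→6:
  ẍ = (ẋ'−ẋ)/dt = (-0.113022750−0.150321519)/0.026758 = -9.841702
  θ̈ = (θ̇'−θ̇)/dt = (-1.047512524−-1.292383717)/0.026758 = 9.151326
  sinθ=-0.332912, cosθ=0.942958
  F = (M+m)·ẍ + m·l·cosθ·θ̈ − m·l·sinθ·θ̇² = -11.510176 + 1.833921 − -0.118173 = -9.558082
step 6→7:
  ẍ = (ẋ'−ẋ)/dt = (-0.166357953−-0.113022750)/0.026758 = -1.993243
  θ̈ = (θ̇'−θ̇)/dt = (-1.117876801−-1.047512524)/0.026758 = -2.629654
  sinθ=-0.365315, cosθ=0.930884
  F = (M+m)·ẍ + m·l·cosθ·θ̈ − m·l·sinθ·θ̇² = -2.331160 + -0.520234 − -0.085190 = -2.766203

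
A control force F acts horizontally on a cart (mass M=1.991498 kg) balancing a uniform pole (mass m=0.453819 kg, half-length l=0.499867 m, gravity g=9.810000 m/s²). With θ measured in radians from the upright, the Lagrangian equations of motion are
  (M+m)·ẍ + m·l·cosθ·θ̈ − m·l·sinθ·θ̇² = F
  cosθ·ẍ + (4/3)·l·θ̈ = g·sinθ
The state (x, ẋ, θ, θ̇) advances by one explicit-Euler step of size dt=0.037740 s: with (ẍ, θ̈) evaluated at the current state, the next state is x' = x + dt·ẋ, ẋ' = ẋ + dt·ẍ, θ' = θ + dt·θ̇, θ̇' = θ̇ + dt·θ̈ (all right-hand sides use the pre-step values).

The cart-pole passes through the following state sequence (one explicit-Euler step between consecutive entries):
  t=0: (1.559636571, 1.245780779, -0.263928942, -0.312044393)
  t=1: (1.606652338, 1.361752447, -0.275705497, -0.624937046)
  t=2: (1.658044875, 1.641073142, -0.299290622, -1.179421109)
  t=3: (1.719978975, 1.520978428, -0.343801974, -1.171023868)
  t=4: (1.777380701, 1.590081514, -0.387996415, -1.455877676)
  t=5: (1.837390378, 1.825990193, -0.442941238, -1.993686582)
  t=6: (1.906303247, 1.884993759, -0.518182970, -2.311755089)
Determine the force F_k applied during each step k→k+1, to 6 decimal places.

F_0 = 5.704382 N
F_1 = 14.915317 N
F_2 = -7.640120 N
F_3 = 2.970292 N
F_4 = 12.474931 N
F_5 = 2.482166 N

step 0→1:
  ẍ = (ẋ'−ẋ)/dt = (1.361752447−1.245780779)/0.037740 = 3.072911
  θ̈ = (θ̇'−θ̇)/dt = (-0.624937046−-0.312044393)/0.037740 = -8.290743
  sinθ=-0.260875, cosθ=0.965372
  F = (M+m)·ẍ + m·l·cosθ·θ̈ − m·l·sinθ·θ̇² = 7.514242 + -1.815622 − -0.005762 = 5.704382
step 1→2:
  ẍ = (ẋ'−ẋ)/dt = (1.641073142−1.361752447)/0.037740 = 7.401184
  θ̈ = (θ̇'−θ̇)/dt = (-1.179421109−-0.624937046)/0.037740 = -14.692212
  sinθ=-0.272226, cosθ=0.962233
  F = (M+m)·ẍ + m·l·cosθ·θ̈ − m·l·sinθ·θ̇² = 18.098242 + -3.207043 − -0.024118 = 14.915317
step 2→3:
  ẍ = (ẋ'−ẋ)/dt = (1.520978428−1.641073142)/0.037740 = -3.182160
  θ̈ = (θ̇'−θ̇)/dt = (-1.171023868−-1.179421109)/0.037740 = 0.222502
  sinθ=-0.294842, cosθ=0.955546
  F = (M+m)·ẍ + m·l·cosθ·θ̈ − m·l·sinθ·θ̇² = -7.781390 + 0.048231 − -0.093039 = -7.640120
step 3→4:
  ẍ = (ẋ'−ẋ)/dt = (1.590081514−1.520978428)/0.037740 = 1.831030
  θ̈ = (θ̇'−θ̇)/dt = (-1.455877676−-1.171023868)/0.037740 = -7.547796
  sinθ=-0.337069, cosθ=0.941480
  F = (M+m)·ẍ + m·l·cosθ·θ̈ − m·l·sinθ·θ̇² = 4.477450 + -1.612012 − -0.104855 = 2.970292
step 4→5:
  ẍ = (ẋ'−ẋ)/dt = (1.825990193−1.590081514)/0.037740 = 6.250892
  θ̈ = (θ̇'−θ̇)/dt = (-1.993686582−-1.455877676)/0.037740 = -14.250368
  sinθ=-0.378335, cosθ=0.925669
  F = (M+m)·ẍ + m·l·cosθ·θ̈ − m·l·sinθ·θ̇² = 15.285413 + -2.992395 − -0.181913 = 12.474931
step 5→6:
  ẍ = (ẋ'−ẋ)/dt = (1.884993759−1.825990193)/0.037740 = 1.563423
  θ̈ = (θ̇'−θ̇)/dt = (-2.311755089−-1.993686582)/0.037740 = -8.427888
  sinθ=-0.428599, cosθ=0.903495
  F = (M+m)·ẍ + m·l·cosθ·θ̈ − m·l·sinθ·θ̇² = 3.823064 + -1.727355 − -0.386458 = 2.482166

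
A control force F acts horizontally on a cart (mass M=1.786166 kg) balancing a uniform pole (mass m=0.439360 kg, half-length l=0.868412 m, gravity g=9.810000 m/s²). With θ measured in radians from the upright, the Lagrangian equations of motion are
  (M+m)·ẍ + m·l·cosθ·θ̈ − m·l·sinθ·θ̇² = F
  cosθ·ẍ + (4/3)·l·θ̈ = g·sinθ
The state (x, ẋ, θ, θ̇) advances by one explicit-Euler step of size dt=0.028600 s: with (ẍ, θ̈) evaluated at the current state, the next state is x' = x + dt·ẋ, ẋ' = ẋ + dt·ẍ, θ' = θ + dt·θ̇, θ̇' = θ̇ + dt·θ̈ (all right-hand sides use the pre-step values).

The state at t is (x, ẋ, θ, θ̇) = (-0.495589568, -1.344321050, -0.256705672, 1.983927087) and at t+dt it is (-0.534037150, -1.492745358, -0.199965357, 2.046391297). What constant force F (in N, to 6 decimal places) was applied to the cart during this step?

ẍ = (ẋ'−ẋ)/dt = (-1.492745358−-1.344321050)/0.028600 = -5.189661
θ̈ = (θ̇'−θ̇)/dt = (2.046391297−1.983927087)/0.028600 = 2.184063
sinθ=-0.253896, cosθ=0.967232
F = (M+m)·ẍ + m·l·cosθ·θ̈ − m·l·sinθ·θ̇² = -11.549726 + 0.806013 − -0.381288 = -10.362425

F = -10.362425 N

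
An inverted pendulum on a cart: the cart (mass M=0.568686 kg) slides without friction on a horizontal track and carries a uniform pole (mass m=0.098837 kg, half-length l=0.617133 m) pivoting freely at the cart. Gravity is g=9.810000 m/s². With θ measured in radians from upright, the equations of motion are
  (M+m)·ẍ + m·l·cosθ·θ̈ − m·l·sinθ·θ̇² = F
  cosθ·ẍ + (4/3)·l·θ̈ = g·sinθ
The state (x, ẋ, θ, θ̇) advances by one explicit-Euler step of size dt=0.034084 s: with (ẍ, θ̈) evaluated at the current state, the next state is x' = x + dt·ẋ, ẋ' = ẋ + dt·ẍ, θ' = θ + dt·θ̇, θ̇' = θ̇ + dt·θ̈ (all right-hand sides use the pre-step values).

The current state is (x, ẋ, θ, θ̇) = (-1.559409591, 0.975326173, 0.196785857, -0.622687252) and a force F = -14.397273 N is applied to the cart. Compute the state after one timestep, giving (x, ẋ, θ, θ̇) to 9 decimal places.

sinθ=0.195518236, cosθ=0.980700066
temp = (F + m·l·θ̇²·sinθ)/(M+m) = (-14.397273 + 0.004624082)/0.667523 = -21.561277915
θ̈ = (g·sinθ − cosθ·temp)/(l·(4/3 − m·cos²θ/(M+m))) = 31.380138801
ẍ = temp − m·l·θ̈·cosθ/(M+m) = -24.373328673
Euler: x'=-1.559409591+0.034084·0.975326173=-1.526166574, ẋ'=0.975326173+0.034084·-24.373328673=0.144585639
       θ'=0.196785857+0.034084·-0.622687252=0.175562185, θ̇'=-0.622687252+0.034084·31.380138801=0.446873399

(-1.526166574, 0.144585639, 0.175562185, 0.446873399)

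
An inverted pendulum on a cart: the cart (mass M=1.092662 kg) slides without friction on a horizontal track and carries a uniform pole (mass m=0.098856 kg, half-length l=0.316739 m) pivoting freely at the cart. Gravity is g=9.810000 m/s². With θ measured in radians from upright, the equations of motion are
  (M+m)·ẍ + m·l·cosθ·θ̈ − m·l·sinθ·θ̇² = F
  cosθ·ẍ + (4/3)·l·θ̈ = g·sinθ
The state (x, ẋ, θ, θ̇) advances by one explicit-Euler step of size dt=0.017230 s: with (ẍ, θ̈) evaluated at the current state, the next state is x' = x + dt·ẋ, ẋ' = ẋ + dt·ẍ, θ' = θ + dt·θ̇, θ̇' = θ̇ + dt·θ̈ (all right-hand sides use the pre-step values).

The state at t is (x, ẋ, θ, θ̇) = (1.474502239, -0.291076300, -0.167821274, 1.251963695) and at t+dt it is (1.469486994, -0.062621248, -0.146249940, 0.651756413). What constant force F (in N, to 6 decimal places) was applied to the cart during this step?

ẍ = (ẋ'−ẋ)/dt = (-0.062621248−-0.291076300)/0.017230 = 13.259144
θ̈ = (θ̇'−θ̇)/dt = (0.651756413−1.251963695)/0.017230 = -34.835013
sinθ=-0.167035, cosθ=0.985951
F = (M+m)·ẍ + m·l·cosθ·θ̈ − m·l·sinθ·θ̇² = 15.798509 + -1.075415 − -0.008198 = 14.731292

F = 14.731292 N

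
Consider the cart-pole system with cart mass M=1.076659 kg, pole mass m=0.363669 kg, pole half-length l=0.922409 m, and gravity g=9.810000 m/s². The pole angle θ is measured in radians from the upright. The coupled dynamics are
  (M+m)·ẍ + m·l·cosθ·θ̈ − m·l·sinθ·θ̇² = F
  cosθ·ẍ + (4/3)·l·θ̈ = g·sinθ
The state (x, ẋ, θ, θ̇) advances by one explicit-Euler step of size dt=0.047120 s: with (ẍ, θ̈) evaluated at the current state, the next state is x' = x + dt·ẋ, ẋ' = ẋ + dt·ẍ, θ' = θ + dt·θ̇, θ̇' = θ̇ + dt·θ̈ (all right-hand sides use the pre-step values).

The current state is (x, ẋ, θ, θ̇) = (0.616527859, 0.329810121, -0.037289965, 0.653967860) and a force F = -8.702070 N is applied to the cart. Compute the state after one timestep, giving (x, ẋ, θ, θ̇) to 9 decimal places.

(0.632068512, -0.017460387, -0.006474999, 0.922121061)

sinθ=-0.037281323, cosθ=0.999304810
temp = (F + m·l·θ̇²·sinθ)/(M+m) = (-8.702070 + -0.005348524)/1.440328 = -6.045441402
θ̈ = (g·sinθ − cosθ·temp)/(l·(4/3 − m·cos²θ/(M+m))) = 5.690857410
ẍ = temp − m·l·θ̈·cosθ/(M+m) = -7.369917400
Euler: x'=0.616527859+0.047120·0.329810121=0.632068512, ẋ'=0.329810121+0.047120·-7.369917400=-0.017460387
       θ'=-0.037289965+0.047120·0.653967860=-0.006474999, θ̇'=0.653967860+0.047120·5.690857410=0.922121061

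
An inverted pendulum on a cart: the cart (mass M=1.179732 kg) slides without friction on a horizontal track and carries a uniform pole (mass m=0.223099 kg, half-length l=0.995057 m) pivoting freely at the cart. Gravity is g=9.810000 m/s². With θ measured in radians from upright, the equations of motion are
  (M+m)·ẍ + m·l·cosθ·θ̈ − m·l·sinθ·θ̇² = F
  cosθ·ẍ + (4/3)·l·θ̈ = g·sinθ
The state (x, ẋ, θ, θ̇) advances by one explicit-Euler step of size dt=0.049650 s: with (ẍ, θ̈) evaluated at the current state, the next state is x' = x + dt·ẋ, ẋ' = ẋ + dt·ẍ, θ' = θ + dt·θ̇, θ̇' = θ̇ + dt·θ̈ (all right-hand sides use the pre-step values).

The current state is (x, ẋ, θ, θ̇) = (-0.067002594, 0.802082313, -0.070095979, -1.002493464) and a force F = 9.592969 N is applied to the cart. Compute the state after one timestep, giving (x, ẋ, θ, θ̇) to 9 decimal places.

sinθ=-0.070038591, cosθ=0.997544283
temp = (F + m·l·θ̇²·sinθ)/(M+m) = (9.592969 + -0.015625937)/1.402831 = 6.827153850
θ̈ = (g·sinθ − cosθ·temp)/(l·(4/3 − m·cos²θ/(M+m))) = -6.412090881
ẍ = temp − m·l·θ̈·cosθ/(M+m) = 7.839367248
Euler: x'=-0.067002594+0.049650·0.802082313=-0.027179207, ẋ'=0.802082313+0.049650·7.839367248=1.191306897
       θ'=-0.070095979+0.049650·-1.002493464=-0.119869779, θ̇'=-1.002493464+0.049650·-6.412090881=-1.320853776

(-0.027179207, 1.191306897, -0.119869779, -1.320853776)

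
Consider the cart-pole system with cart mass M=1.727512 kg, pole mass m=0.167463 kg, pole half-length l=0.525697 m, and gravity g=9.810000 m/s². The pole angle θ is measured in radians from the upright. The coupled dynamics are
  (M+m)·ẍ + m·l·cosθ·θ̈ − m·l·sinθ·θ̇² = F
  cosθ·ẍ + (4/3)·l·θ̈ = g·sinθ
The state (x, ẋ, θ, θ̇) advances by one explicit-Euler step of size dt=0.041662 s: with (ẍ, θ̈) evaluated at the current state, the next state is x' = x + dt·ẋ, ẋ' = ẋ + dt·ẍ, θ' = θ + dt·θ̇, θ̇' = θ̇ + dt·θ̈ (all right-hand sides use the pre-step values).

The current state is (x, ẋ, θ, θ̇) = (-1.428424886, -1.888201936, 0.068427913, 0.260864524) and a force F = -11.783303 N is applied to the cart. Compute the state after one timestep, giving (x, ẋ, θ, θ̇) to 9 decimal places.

sinθ=0.068374525, cosθ=0.997659724
temp = (F + m·l·θ̇²·sinθ)/(M+m) = (-11.783303 + 0.000409618)/1.894975 = -6.217967721
θ̈ = (g·sinθ − cosθ·temp)/(l·(4/3 − m·cos²θ/(M+m))) = 10.499892677
ẍ = temp − m·l·θ̈·cosθ/(M+m) = -6.704619349
Euler: x'=-1.428424886+0.041662·-1.888201936=-1.507091155, ẋ'=-1.888201936+0.041662·-6.704619349=-2.167529787
       θ'=0.068427913+0.041662·0.260864524=0.079296051, θ̇'=0.260864524+0.041662·10.499892677=0.698311053

(-1.507091155, -2.167529787, 0.079296051, 0.698311053)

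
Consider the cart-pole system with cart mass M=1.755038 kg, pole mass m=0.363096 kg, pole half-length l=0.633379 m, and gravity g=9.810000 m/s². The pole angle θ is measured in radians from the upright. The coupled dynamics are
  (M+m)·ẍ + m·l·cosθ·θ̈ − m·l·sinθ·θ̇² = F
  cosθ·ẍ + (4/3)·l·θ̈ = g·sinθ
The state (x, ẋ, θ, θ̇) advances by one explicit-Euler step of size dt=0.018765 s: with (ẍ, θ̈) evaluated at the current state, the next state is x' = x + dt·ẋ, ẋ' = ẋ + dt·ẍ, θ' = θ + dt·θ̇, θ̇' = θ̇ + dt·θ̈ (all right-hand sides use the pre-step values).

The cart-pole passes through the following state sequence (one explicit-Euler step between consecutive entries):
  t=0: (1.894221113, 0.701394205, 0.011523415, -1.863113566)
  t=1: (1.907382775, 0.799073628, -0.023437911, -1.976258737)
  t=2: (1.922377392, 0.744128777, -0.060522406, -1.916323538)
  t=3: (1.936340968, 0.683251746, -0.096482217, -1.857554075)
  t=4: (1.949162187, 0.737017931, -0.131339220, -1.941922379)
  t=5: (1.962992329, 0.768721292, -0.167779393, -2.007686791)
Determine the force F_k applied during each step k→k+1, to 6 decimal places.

step 0→1:
  ẍ = (ẋ'−ẋ)/dt = (0.799073628−0.701394205)/0.018765 = 5.205405
  θ̈ = (θ̇'−θ̇)/dt = (-1.976258737−-1.863113566)/0.018765 = -6.029585
  sinθ=0.011523, cosθ=0.999934
  F = (M+m)·ẍ + m·l·cosθ·θ̈ − m·l·sinθ·θ̇² = 11.025745 + -1.386576 − 0.009199 = 9.629970
step 1→2:
  ẍ = (ẋ'−ẋ)/dt = (0.744128777−0.799073628)/0.018765 = -2.928050
  θ̈ = (θ̇'−θ̇)/dt = (-1.916323538−-1.976258737)/0.018765 = 3.193989
  sinθ=-0.023436, cosθ=0.999725
  F = (M+m)·ẍ + m·l·cosθ·θ̈ − m·l·sinθ·θ̇² = -6.202001 + 0.734343 − -0.021050 = -5.446608
step 2→3:
  ẍ = (ẋ'−ẋ)/dt = (0.683251746−0.744128777)/0.018765 = -3.244180
  θ̈ = (θ̇'−θ̇)/dt = (-1.857554075−-1.916323538)/0.018765 = 3.131866
  sinθ=-0.060485, cosθ=0.998169
  F = (M+m)·ẍ + m·l·cosθ·θ̈ − m·l·sinθ·θ̇² = -6.871607 + 0.718940 − -0.051083 = -6.101585
step 3→4:
  ẍ = (ẋ'−ẋ)/dt = (0.737017931−0.683251746)/0.018765 = 2.865238
  θ̈ = (θ̇'−θ̇)/dt = (-1.941922379−-1.857554075)/0.018765 = -4.496046
  sinθ=-0.096333, cosθ=0.995349
  F = (M+m)·ẍ + m·l·cosθ·θ̈ − m·l·sinθ·θ̇² = 6.068957 + -1.029180 − -0.076444 = 5.116221
step 4→5:
  ẍ = (ẋ'−ẋ)/dt = (0.768721292−0.737017931)/0.018765 = 1.689494
  θ̈ = (θ̇'−θ̇)/dt = (-2.007686791−-1.941922379)/0.018765 = -3.504632
  sinθ=-0.130962, cosθ=0.991387
  F = (M+m)·ẍ + m·l·cosθ·θ̈ − m·l·sinθ·θ̇² = 3.578575 + -0.799044 − -0.113578 = 2.893109

F_0 = 9.629970 N
F_1 = -5.446608 N
F_2 = -6.101585 N
F_3 = 5.116221 N
F_4 = 2.893109 N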